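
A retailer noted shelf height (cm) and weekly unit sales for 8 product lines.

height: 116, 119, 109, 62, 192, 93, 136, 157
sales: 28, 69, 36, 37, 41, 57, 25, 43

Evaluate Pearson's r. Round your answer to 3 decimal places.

n = 8, Σx = 984, Σy = 336, Σx² = 132000, Σy² = 15614, Σxy = 41001
nΣxy − ΣxΣy = 328008 − 330624 = -2616
nΣx² − (Σx)² = 1056000 − 968256 = 87744; nΣy² − (Σy)² = 124912 − 112896 = 12016
r = -2616 / √(87744 × 12016) = -2616 / 32470.4774 ≈ -0.081

-0.081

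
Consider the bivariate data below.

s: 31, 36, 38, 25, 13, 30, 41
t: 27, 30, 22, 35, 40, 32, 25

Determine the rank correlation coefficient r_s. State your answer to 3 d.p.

-0.929

Rank s: 4, 5, 6, 2, 1, 3, 7
Rank t: 3, 4, 1, 6, 7, 5, 2
d = rank(s) − rank(t): 1, 1, 5, -4, -6, -2, 5; Σd² = 108
ρ = 1 − 6Σd² / [n(n²−1)] = 1 − 6×108 / (7×48) = 1 − 648/336 ≈ -0.929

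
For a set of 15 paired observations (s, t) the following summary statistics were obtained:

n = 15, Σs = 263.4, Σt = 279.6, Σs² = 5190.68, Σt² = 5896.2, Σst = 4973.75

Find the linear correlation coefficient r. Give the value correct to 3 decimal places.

0.103

r = (nΣst − ΣsΣt) / √[(nΣs² − (Σs)²)(nΣt² − (Σt)²)]
Numerator: 15×4973.75 − 263.4×279.6 = 959.61
Denominator: √[(77860.2 − 69379.56)(88443 − 78176.16)] = √[8480.64 × 10266.84] = 9331.0971
r = 959.61 / 9331.0971 ≈ 0.103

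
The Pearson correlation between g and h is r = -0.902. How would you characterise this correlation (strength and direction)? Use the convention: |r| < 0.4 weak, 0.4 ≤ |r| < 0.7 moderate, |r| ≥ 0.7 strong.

r = -0.902 < 0 so the relationship is negative.
|r| = 0.902, which falls in the strong range.

strong negative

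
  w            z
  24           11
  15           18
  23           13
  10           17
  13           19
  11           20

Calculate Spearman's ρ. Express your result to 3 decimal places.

Rank w: 6, 4, 5, 1, 3, 2
Rank z: 1, 4, 2, 3, 5, 6
d = rank(w) − rank(z): 5, 0, 3, -2, -2, -4; Σd² = 58
ρ = 1 − 6Σd² / [n(n²−1)] = 1 − 6×58 / (6×35) = 1 − 348/210 ≈ -0.657

-0.657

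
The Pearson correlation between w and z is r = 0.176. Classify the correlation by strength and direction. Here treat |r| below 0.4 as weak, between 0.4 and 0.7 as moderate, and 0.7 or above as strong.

weak positive

r = 0.176 > 0 so the relationship is positive.
|r| = 0.176, which falls in the weak range.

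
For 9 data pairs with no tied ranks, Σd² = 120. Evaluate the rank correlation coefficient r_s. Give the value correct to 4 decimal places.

0.0000

ρ = 1 − 6Σd² / [n(n²−1)] = 1 − 6×120 / (9×80)
  = 1 − 720/720 = 1 − 1.00000 ≈ 0.0000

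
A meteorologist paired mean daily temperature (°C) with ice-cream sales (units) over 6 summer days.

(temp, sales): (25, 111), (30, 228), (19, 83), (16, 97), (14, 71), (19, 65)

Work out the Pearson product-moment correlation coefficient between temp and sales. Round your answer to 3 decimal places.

0.856

n = 6, Σx = 123, Σy = 655, Σx² = 2699, Σy² = 89869, Σxy = 14973
nΣxy − ΣxΣy = 89838 − 80565 = 9273
nΣx² − (Σx)² = 16194 − 15129 = 1065; nΣy² − (Σy)² = 539214 − 429025 = 110189
r = 9273 / √(1065 × 110189) = 9273 / 10832.8798 ≈ 0.856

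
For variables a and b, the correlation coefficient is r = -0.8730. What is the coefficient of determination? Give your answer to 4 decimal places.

r² = (-0.8730)² = 0.7621

0.7621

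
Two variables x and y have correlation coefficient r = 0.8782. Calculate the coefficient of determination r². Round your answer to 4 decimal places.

0.7712

r² = (0.8782)² = 0.7712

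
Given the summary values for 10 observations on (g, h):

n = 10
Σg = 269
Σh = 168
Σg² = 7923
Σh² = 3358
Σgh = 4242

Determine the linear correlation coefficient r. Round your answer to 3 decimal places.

-0.457

r = (nΣgh − ΣgΣh) / √[(nΣg² − (Σg)²)(nΣh² − (Σh)²)]
Numerator: 10×4242 − 269×168 = -2772
Denominator: √[(79230 − 72361)(33580 − 28224)] = √[6869 × 5356] = 6065.5061
r = -2772 / 6065.5061 ≈ -0.457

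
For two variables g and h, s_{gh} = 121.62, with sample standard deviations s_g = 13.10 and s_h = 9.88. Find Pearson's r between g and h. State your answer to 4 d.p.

0.9397

r = Cov(g,h) / (s_g · s_h) = 121.62 / (13.10 × 9.88)
  = 121.62 / 129.4280 ≈ 0.9397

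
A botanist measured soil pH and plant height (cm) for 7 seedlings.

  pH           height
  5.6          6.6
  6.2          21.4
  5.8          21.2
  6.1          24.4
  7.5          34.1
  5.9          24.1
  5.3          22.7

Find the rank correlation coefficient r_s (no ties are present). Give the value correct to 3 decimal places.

Rank pH: 2, 6, 3, 5, 7, 4, 1
Rank height: 1, 3, 2, 6, 7, 5, 4
d = rank(pH) − rank(height): 1, 3, 1, -1, 0, -1, -3; Σd² = 22
ρ = 1 − 6Σd² / [n(n²−1)] = 1 − 6×22 / (7×48) = 1 − 132/336 ≈ 0.607

0.607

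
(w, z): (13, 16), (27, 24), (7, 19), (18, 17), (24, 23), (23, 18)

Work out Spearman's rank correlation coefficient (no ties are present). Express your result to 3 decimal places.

Rank w: 2, 6, 1, 3, 5, 4
Rank z: 1, 6, 4, 2, 5, 3
d = rank(w) − rank(z): 1, 0, -3, 1, 0, 1; Σd² = 12
ρ = 1 − 6Σd² / [n(n²−1)] = 1 − 6×12 / (6×35) = 1 − 72/210 ≈ 0.657

0.657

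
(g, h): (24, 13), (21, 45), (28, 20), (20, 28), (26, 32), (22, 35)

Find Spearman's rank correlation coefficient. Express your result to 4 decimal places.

Rank g: 4, 2, 6, 1, 5, 3
Rank h: 1, 6, 2, 3, 4, 5
d = rank(g) − rank(h): 3, -4, 4, -2, 1, -2; Σd² = 50
ρ = 1 − 6Σd² / [n(n²−1)] = 1 − 6×50 / (6×35) = 1 − 300/210 ≈ -0.4286

-0.4286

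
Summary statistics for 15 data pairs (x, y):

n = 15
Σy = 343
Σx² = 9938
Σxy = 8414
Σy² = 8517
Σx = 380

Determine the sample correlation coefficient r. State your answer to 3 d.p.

-0.601

r = (nΣxy − ΣxΣy) / √[(nΣx² − (Σx)²)(nΣy² − (Σy)²)]
Numerator: 15×8414 − 380×343 = -4130
Denominator: √[(149070 − 144400)(127755 − 117649)] = √[4670 × 10106] = 6869.8632
r = -4130 / 6869.8632 ≈ -0.601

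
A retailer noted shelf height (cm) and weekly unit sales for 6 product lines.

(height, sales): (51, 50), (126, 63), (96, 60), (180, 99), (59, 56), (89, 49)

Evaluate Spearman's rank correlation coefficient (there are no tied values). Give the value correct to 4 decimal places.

Rank height: 1, 5, 4, 6, 2, 3
Rank sales: 2, 5, 4, 6, 3, 1
d = rank(height) − rank(sales): -1, 0, 0, 0, -1, 2; Σd² = 6
ρ = 1 − 6Σd² / [n(n²−1)] = 1 − 6×6 / (6×35) = 1 − 36/210 ≈ 0.8286

0.8286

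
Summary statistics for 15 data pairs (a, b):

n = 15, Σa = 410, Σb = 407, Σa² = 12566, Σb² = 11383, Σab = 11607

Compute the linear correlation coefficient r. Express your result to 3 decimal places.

r = (nΣab − ΣaΣb) / √[(nΣa² − (Σa)²)(nΣb² − (Σb)²)]
Numerator: 15×11607 − 410×407 = 7235
Denominator: √[(188490 − 168100)(170745 − 165649)] = √[20390 × 5096] = 10193.4999
r = 7235 / 10193.4999 ≈ 0.710

0.710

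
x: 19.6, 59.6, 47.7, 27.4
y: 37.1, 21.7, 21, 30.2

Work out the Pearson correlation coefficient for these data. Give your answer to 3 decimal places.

-0.935

n = 4, Σx = 154.3, Σy = 110, Σx² = 6962.37, Σy² = 3200.34, Σxy = 3849.66
nΣxy − ΣxΣy = 15398.64 − 16973 = -1574.36
nΣx² − (Σx)² = 27849.48 − 23808.49 = 4040.99; nΣy² − (Σy)² = 12801.36 − 12100 = 701.36
r = -1574.36 / √(4040.99 × 701.36) = -1574.36 / 1683.5049 ≈ -0.935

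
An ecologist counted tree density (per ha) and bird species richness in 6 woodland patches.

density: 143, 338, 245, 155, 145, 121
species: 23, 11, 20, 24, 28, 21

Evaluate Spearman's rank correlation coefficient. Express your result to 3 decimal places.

-0.486

Rank density: 2, 6, 5, 4, 3, 1
Rank species: 4, 1, 2, 5, 6, 3
d = rank(density) − rank(species): -2, 5, 3, -1, -3, -2; Σd² = 52
ρ = 1 − 6Σd² / [n(n²−1)] = 1 − 6×52 / (6×35) = 1 − 312/210 ≈ -0.486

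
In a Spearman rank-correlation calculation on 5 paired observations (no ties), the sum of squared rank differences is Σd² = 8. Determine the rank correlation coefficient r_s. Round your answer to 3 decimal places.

0.600

ρ = 1 − 6Σd² / [n(n²−1)] = 1 − 6×8 / (5×24)
  = 1 − 48/120 = 1 − 0.4000 ≈ 0.600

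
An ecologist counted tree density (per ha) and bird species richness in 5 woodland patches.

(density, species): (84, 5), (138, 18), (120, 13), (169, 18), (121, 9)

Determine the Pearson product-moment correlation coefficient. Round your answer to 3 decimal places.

n = 5, Σx = 632, Σy = 63, Σx² = 83702, Σy² = 923, Σxy = 8595
nΣxy − ΣxΣy = 42975 − 39816 = 3159
nΣx² − (Σx)² = 418510 − 399424 = 19086; nΣy² − (Σy)² = 4615 − 3969 = 646
r = 3159 / √(19086 × 646) = 3159 / 3511.3468 ≈ 0.900

0.900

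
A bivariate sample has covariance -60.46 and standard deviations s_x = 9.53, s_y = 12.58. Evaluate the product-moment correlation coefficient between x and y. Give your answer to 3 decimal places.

-0.504

r = Cov(x,y) / (s_x · s_y) = -60.46 / (9.53 × 12.58)
  = -60.46 / 119.8874 ≈ -0.504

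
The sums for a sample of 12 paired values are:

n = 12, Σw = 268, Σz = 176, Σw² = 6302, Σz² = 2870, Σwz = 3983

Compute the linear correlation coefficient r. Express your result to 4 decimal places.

r = (nΣwz − ΣwΣz) / √[(nΣw² − (Σw)²)(nΣz² − (Σz)²)]
Numerator: 12×3983 − 268×176 = 628
Denominator: √[(75624 − 71824)(34440 − 30976)] = √[3800 × 3464] = 3628.1125
r = 628 / 3628.1125 ≈ 0.1731

0.1731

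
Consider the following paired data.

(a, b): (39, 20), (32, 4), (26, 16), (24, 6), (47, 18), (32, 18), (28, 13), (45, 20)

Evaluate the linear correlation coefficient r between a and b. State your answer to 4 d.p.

n = 8, Σa = 273, Σb = 115, Σa² = 9839, Σb² = 1925, Σab = 4154
nΣab − ΣaΣb = 33232 − 31395 = 1837
nΣa² − (Σa)² = 78712 − 74529 = 4183; nΣb² − (Σb)² = 15400 − 13225 = 2175
r = 1837 / √(4183 × 2175) = 1837 / 3016.2933 ≈ 0.6090

0.6090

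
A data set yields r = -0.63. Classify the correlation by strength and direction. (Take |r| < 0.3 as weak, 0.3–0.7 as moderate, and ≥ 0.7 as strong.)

r = -0.63 < 0 so the relationship is negative.
|r| = 0.63, which falls in the moderate range.

moderate negative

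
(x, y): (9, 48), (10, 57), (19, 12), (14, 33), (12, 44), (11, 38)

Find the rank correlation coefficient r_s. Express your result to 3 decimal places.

-0.886

Rank x: 1, 2, 6, 5, 4, 3
Rank y: 5, 6, 1, 2, 4, 3
d = rank(x) − rank(y): -4, -4, 5, 3, 0, 0; Σd² = 66
ρ = 1 − 6Σd² / [n(n²−1)] = 1 − 6×66 / (6×35) = 1 − 396/210 ≈ -0.886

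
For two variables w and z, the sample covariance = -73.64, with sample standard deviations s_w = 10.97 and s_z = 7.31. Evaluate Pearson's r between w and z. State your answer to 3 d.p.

-0.918

r = Cov(w,z) / (s_w · s_z) = -73.64 / (10.97 × 7.31)
  = -73.64 / 80.1907 ≈ -0.918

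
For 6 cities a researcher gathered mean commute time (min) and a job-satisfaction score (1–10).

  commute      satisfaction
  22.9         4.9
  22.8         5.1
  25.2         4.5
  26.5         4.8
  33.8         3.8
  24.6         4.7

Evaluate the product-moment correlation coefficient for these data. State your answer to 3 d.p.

-0.939

n = 6, Σx = 155.8, Σy = 27.8, Σx² = 4129.14, Σy² = 129.84, Σxy = 713.15
nΣxy − ΣxΣy = 4278.9 − 4331.24 = -52.34
nΣx² − (Σx)² = 24774.84 − 24273.64 = 501.2; nΣy² − (Σy)² = 779.04 − 772.84 = 6.2
r = -52.34 / √(501.2 × 6.2) = -52.34 / 55.7444 ≈ -0.939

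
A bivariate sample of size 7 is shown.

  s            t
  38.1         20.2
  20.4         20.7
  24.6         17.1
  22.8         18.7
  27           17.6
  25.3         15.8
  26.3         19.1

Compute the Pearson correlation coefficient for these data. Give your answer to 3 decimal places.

0.184

n = 7, Σs = 184.5, Σt = 129.2, Σs² = 5053.55, Σt² = 2402.84, Σst = 3416.19
nΣst − ΣsΣt = 23913.33 − 23837.4 = 75.93
nΣs² − (Σs)² = 35374.85 − 34040.25 = 1334.6; nΣt² − (Σt)² = 16819.88 − 16692.64 = 127.24
r = 75.93 / √(1334.6 × 127.24) = 75.93 / 412.0856 ≈ 0.184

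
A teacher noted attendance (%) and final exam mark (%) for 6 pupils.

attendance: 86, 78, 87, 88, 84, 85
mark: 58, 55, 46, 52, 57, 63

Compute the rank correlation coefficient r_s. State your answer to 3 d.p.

Rank attendance: 4, 1, 5, 6, 2, 3
Rank mark: 5, 3, 1, 2, 4, 6
d = rank(attendance) − rank(mark): -1, -2, 4, 4, -2, -3; Σd² = 50
ρ = 1 − 6Σd² / [n(n²−1)] = 1 − 6×50 / (6×35) = 1 − 300/210 ≈ -0.429

-0.429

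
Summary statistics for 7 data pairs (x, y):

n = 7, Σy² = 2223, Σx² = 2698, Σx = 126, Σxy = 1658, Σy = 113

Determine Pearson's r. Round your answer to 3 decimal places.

-0.908

r = (nΣxy − ΣxΣy) / √[(nΣx² − (Σx)²)(nΣy² − (Σy)²)]
Numerator: 7×1658 − 126×113 = -2632
Denominator: √[(18886 − 15876)(15561 − 12769)] = √[3010 × 2792] = 2898.9515
r = -2632 / 2898.9515 ≈ -0.908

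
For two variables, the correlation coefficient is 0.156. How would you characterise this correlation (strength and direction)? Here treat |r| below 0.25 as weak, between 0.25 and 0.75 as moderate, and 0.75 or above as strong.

weak positive

r = 0.156 > 0 so the relationship is positive.
|r| = 0.156, which falls in the weak range.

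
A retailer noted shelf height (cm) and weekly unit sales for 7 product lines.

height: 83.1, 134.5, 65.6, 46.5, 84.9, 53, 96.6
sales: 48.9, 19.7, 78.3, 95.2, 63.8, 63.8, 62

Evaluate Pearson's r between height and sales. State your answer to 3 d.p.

-0.885

n = 7, Σx = 564.2, Σy = 431.7, Σx² = 50810.04, Σy² = 29958.11, Σxy = 31063.74
nΣxy − ΣxΣy = 217446.18 − 243565.14 = -26118.96
nΣx² − (Σx)² = 355670.28 − 318321.64 = 37348.64; nΣy² − (Σy)² = 209706.77 − 186364.89 = 23341.88
r = -26118.96 / √(37348.64 × 23341.88) = -26118.96 / 29526.0474 ≈ -0.885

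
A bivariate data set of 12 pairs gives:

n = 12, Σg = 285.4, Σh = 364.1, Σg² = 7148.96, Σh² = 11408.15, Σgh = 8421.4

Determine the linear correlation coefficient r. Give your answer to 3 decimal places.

r = (nΣgh − ΣgΣh) / √[(nΣg² − (Σg)²)(nΣh² − (Σh)²)]
Numerator: 12×8421.4 − 285.4×364.1 = -2857.34
Denominator: √[(85787.52 − 81453.16)(136897.8 − 132568.81)] = √[4334.36 × 4328.99] = 4331.6742
r = -2857.34 / 4331.6742 ≈ -0.660

-0.660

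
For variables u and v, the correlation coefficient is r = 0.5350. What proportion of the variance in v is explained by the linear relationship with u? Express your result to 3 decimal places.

0.286

r² = (0.5350)² = 0.286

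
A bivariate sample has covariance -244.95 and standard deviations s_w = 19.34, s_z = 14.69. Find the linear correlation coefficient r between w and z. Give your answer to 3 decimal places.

r = Cov(w,z) / (s_w · s_z) = -244.95 / (19.34 × 14.69)
  = -244.95 / 284.1046 ≈ -0.862

-0.862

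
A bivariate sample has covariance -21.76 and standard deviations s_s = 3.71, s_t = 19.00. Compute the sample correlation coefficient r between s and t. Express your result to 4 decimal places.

r = Cov(s,t) / (s_s · s_t) = -21.76 / (3.71 × 19.00)
  = -21.76 / 70.4900 ≈ -0.3087

-0.3087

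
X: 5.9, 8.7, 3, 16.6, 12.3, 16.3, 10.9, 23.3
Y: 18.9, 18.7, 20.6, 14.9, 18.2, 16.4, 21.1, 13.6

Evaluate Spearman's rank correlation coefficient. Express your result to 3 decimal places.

-0.857

Rank X: 2, 3, 1, 7, 5, 6, 4, 8
Rank Y: 6, 5, 7, 2, 4, 3, 8, 1
d = rank(X) − rank(Y): -4, -2, -6, 5, 1, 3, -4, 7; Σd² = 156
ρ = 1 − 6Σd² / [n(n²−1)] = 1 − 6×156 / (8×63) = 1 − 936/504 ≈ -0.857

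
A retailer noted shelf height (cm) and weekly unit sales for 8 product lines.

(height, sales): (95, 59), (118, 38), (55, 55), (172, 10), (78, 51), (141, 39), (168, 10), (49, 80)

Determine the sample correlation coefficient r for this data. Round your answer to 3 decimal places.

-0.930

n = 8, Σx = 876, Σy = 342, Σx² = 112148, Σy² = 18672, Σxy = 29911
nΣxy − ΣxΣy = 239288 − 299592 = -60304
nΣx² − (Σx)² = 897184 − 767376 = 129808; nΣy² − (Σy)² = 149376 − 116964 = 32412
r = -60304 / √(129808 × 32412) = -60304 / 64863.9877 ≈ -0.930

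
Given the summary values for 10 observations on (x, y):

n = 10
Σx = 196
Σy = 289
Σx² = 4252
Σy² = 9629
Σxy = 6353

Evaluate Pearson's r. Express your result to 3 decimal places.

r = (nΣxy − ΣxΣy) / √[(nΣx² − (Σx)²)(nΣy² − (Σy)²)]
Numerator: 10×6353 − 196×289 = 6886
Denominator: √[(42520 − 38416)(96290 − 83521)] = √[4104 × 12769] = 7239.0591
r = 6886 / 7239.0591 ≈ 0.951

0.951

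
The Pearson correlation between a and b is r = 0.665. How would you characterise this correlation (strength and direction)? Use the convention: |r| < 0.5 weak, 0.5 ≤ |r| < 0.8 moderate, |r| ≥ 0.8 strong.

moderate positive

r = 0.665 > 0 so the relationship is positive.
|r| = 0.665, which falls in the moderate range.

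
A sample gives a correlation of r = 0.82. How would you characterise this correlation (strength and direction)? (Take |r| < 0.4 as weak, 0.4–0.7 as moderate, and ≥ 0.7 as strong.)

r = 0.82 > 0 so the relationship is positive.
|r| = 0.82, which falls in the strong range.

strong positive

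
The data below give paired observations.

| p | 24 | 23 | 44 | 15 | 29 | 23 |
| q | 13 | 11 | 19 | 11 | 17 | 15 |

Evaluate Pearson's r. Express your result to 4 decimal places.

0.8751

n = 6, Σp = 158, Σq = 86, Σp² = 4636, Σq² = 1286, Σpq = 2404
nΣpq − ΣpΣq = 14424 − 13588 = 836
nΣp² − (Σp)² = 27816 − 24964 = 2852; nΣq² − (Σq)² = 7716 − 7396 = 320
r = 836 / √(2852 × 320) = 836 / 955.3219 ≈ 0.8751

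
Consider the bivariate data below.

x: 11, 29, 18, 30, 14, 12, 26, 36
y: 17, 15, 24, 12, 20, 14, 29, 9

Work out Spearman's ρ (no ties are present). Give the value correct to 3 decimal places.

-0.452

Rank x: 1, 6, 4, 7, 3, 2, 5, 8
Rank y: 5, 4, 7, 2, 6, 3, 8, 1
d = rank(x) − rank(y): -4, 2, -3, 5, -3, -1, -3, 7; Σd² = 122
ρ = 1 − 6Σd² / [n(n²−1)] = 1 − 6×122 / (8×63) = 1 − 732/504 ≈ -0.452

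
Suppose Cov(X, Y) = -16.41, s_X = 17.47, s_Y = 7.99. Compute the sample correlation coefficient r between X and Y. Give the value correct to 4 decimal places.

-0.1176

r = Cov(X,Y) / (s_X · s_Y) = -16.41 / (17.47 × 7.99)
  = -16.41 / 139.5853 ≈ -0.1176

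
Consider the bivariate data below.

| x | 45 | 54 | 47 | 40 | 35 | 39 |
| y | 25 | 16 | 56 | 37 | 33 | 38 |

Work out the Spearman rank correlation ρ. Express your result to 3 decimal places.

-0.257

Rank x: 4, 6, 5, 3, 1, 2
Rank y: 2, 1, 6, 4, 3, 5
d = rank(x) − rank(y): 2, 5, -1, -1, -2, -3; Σd² = 44
ρ = 1 − 6Σd² / [n(n²−1)] = 1 − 6×44 / (6×35) = 1 − 264/210 ≈ -0.257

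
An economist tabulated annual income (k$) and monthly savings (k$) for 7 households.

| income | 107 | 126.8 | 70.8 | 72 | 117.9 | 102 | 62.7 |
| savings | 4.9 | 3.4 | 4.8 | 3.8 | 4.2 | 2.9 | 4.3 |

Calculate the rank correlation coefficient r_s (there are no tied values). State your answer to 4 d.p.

-0.3214

Rank income: 5, 7, 2, 3, 6, 4, 1
Rank savings: 7, 2, 6, 3, 4, 1, 5
d = rank(income) − rank(savings): -2, 5, -4, 0, 2, 3, -4; Σd² = 74
ρ = 1 − 6Σd² / [n(n²−1)] = 1 − 6×74 / (7×48) = 1 − 444/336 ≈ -0.3214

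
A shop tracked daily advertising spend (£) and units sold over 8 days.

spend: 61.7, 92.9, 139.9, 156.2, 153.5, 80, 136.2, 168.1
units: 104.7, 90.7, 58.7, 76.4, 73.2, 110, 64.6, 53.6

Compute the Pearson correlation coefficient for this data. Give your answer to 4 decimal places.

n = 8, Σx = 988.5, Σy = 631.9, Σx² = 133178.05, Σy² = 52975.59, Σxy = 72876.71
nΣxy − ΣxΣy = 583013.68 − 624633.15 = -41619.47
nΣx² − (Σx)² = 1065424.4 − 977132.25 = 88292.15; nΣy² − (Σy)² = 423804.72 − 399297.61 = 24507.11
r = -41619.47 / √(88292.15 × 24507.11) = -41619.47 / 46516.5071 ≈ -0.8947

-0.8947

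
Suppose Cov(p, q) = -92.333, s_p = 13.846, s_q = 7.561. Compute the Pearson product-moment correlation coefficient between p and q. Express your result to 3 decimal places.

-0.882

r = Cov(p,q) / (s_p · s_q) = -92.333 / (13.846 × 7.561)
  = -92.333 / 104.6896 ≈ -0.882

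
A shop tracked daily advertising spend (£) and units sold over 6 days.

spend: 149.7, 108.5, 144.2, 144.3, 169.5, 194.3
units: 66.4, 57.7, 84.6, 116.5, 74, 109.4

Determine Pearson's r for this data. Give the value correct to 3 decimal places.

0.539

n = 6, Σx = 910.5, Σy = 508.6, Σx² = 142281.21, Σy² = 45912.02, Σxy = 79010.22
nΣxy − ΣxΣy = 474061.32 − 463080.3 = 10981.02
nΣx² − (Σx)² = 853687.26 − 829010.25 = 24677.01; nΣy² − (Σy)² = 275472.12 − 258673.96 = 16798.16
r = 10981.02 / √(24677.01 × 16798.16) = 10981.02 / 20359.9696 ≈ 0.539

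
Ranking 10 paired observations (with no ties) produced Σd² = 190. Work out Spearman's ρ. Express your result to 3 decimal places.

-0.152

ρ = 1 − 6Σd² / [n(n²−1)] = 1 − 6×190 / (10×99)
  = 1 − 1140/990 = 1 − 1.1515 ≈ -0.152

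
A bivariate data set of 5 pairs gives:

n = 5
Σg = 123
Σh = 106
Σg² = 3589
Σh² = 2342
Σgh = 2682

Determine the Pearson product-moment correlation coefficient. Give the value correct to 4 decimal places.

0.3220

r = (nΣgh − ΣgΣh) / √[(nΣg² − (Σg)²)(nΣh² − (Σh)²)]
Numerator: 5×2682 − 123×106 = 372
Denominator: √[(17945 − 15129)(11710 − 11236)] = √[2816 × 474] = 1155.3285
r = 372 / 1155.3285 ≈ 0.3220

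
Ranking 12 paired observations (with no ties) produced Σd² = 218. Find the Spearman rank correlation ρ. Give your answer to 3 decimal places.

ρ = 1 − 6Σd² / [n(n²−1)] = 1 − 6×218 / (12×143)
  = 1 − 1308/1716 = 1 − 0.7622 ≈ 0.238

0.238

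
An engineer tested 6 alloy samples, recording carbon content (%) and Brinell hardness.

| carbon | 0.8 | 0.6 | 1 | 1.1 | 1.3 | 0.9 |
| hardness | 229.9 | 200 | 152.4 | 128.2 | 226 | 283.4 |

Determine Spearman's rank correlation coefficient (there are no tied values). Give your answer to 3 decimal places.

Rank carbon: 2, 1, 4, 5, 6, 3
Rank hardness: 5, 3, 2, 1, 4, 6
d = rank(carbon) − rank(hardness): -3, -2, 2, 4, 2, -3; Σd² = 46
ρ = 1 − 6Σd² / [n(n²−1)] = 1 − 6×46 / (6×35) = 1 − 276/210 ≈ -0.314

-0.314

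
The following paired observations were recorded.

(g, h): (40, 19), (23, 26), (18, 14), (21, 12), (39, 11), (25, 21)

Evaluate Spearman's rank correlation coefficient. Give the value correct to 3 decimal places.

0.029

Rank g: 6, 3, 1, 2, 5, 4
Rank h: 4, 6, 3, 2, 1, 5
d = rank(g) − rank(h): 2, -3, -2, 0, 4, -1; Σd² = 34
ρ = 1 − 6Σd² / [n(n²−1)] = 1 − 6×34 / (6×35) = 1 − 204/210 ≈ 0.029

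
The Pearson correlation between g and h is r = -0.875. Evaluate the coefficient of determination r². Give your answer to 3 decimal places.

r² = (-0.875)² = 0.766

0.766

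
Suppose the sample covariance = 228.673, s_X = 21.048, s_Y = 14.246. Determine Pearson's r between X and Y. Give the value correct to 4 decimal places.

r = Cov(X,Y) / (s_X · s_Y) = 228.673 / (21.048 × 14.246)
  = 228.673 / 299.8498 ≈ 0.7626

0.7626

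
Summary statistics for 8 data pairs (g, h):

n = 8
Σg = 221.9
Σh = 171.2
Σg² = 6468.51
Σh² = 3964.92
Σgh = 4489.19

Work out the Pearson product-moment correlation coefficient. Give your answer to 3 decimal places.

-0.844

r = (nΣgh − ΣgΣh) / √[(nΣg² − (Σg)²)(nΣh² − (Σh)²)]
Numerator: 8×4489.19 − 221.9×171.2 = -2075.76
Denominator: √[(51748.08 − 49239.61)(31719.36 − 29309.44)] = √[2508.47 × 2409.92] = 2458.7013
r = -2075.76 / 2458.7013 ≈ -0.844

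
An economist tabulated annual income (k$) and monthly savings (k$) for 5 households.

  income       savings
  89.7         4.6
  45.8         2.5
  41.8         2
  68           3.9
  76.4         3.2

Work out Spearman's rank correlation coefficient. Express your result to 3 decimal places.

0.900

Rank income: 5, 2, 1, 3, 4
Rank savings: 5, 2, 1, 4, 3
d = rank(income) − rank(savings): 0, 0, 0, -1, 1; Σd² = 2
ρ = 1 − 6Σd² / [n(n²−1)] = 1 − 6×2 / (5×24) = 1 − 12/120 ≈ 0.900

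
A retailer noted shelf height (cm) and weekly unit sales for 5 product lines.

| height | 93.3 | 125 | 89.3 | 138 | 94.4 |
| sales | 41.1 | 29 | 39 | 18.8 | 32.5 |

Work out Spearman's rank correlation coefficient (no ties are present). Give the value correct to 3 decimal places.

Rank height: 2, 4, 1, 5, 3
Rank sales: 5, 2, 4, 1, 3
d = rank(height) − rank(sales): -3, 2, -3, 4, 0; Σd² = 38
ρ = 1 − 6Σd² / [n(n²−1)] = 1 − 6×38 / (5×24) = 1 − 228/120 ≈ -0.900

-0.900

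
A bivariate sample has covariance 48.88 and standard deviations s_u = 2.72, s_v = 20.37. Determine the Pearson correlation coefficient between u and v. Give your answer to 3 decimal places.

0.882

r = Cov(u,v) / (s_u · s_v) = 48.88 / (2.72 × 20.37)
  = 48.88 / 55.4064 ≈ 0.882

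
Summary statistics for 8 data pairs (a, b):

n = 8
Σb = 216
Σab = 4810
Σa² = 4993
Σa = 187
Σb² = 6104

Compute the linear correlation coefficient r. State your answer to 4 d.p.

r = (nΣab − ΣaΣb) / √[(nΣa² − (Σa)²)(nΣb² − (Σb)²)]
Numerator: 8×4810 − 187×216 = -1912
Denominator: √[(39944 − 34969)(48832 − 46656)] = √[4975 × 2176] = 3290.2280
r = -1912 / 3290.2280 ≈ -0.5811

-0.5811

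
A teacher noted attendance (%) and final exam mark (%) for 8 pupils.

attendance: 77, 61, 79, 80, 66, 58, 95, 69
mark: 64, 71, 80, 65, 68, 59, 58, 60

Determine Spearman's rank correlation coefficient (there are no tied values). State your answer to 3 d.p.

Rank attendance: 5, 2, 6, 7, 3, 1, 8, 4
Rank mark: 4, 7, 8, 5, 6, 2, 1, 3
d = rank(attendance) − rank(mark): 1, -5, -2, 2, -3, -1, 7, 1; Σd² = 94
ρ = 1 − 6Σd² / [n(n²−1)] = 1 − 6×94 / (8×63) = 1 − 564/504 ≈ -0.119

-0.119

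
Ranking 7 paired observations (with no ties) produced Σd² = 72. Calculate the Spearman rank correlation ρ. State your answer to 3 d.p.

ρ = 1 − 6Σd² / [n(n²−1)] = 1 − 6×72 / (7×48)
  = 1 − 432/336 = 1 − 1.2857 ≈ -0.286

-0.286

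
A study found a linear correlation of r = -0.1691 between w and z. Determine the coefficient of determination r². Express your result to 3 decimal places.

r² = (-0.1691)² = 0.029

0.029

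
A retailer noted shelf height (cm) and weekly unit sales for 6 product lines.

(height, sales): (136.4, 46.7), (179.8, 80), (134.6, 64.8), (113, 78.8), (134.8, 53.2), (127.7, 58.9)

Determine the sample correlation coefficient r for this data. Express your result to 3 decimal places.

n = 6, Σx = 826.3, Σy = 382.4, Σx² = 116297.49, Σy² = 25288.82, Σxy = 53073.25
nΣxy − ΣxΣy = 318439.5 − 315977.12 = 2462.38
nΣx² − (Σx)² = 697784.94 − 682771.69 = 15013.25; nΣy² − (Σy)² = 151732.92 − 146229.76 = 5503.16
r = 2462.38 / √(15013.25 × 5503.16) = 2462.38 / 9089.5719 ≈ 0.271

0.271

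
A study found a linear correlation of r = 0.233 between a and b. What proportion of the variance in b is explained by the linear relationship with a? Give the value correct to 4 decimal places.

0.0543

r² = (0.233)² = 0.0543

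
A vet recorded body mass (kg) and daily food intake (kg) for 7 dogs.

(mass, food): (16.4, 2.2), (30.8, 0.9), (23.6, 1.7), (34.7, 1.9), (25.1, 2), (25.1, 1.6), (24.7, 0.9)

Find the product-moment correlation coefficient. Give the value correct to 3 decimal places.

n = 7, Σx = 180.4, Σy = 11.2, Σx² = 4848.76, Σy² = 19.52, Σxy = 282.44
nΣxy − ΣxΣy = 1977.08 − 2020.48 = -43.4
nΣx² − (Σx)² = 33941.32 − 32544.16 = 1397.16; nΣy² − (Σy)² = 136.64 − 125.44 = 11.2
r = -43.4 / √(1397.16 × 11.2) = -43.4 / 125.0927 ≈ -0.347

-0.347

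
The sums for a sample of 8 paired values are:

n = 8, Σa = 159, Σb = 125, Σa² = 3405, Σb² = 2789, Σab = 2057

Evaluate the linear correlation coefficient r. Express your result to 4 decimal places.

-0.9446

r = (nΣab − ΣaΣb) / √[(nΣa² − (Σa)²)(nΣb² − (Σb)²)]
Numerator: 8×2057 − 159×125 = -3419
Denominator: √[(27240 − 25281)(22312 − 15625)] = √[1959 × 6687] = 3619.3691
r = -3419 / 3619.3691 ≈ -0.9446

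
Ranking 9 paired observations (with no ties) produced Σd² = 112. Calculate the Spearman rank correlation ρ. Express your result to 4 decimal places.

ρ = 1 − 6Σd² / [n(n²−1)] = 1 − 6×112 / (9×80)
  = 1 − 672/720 = 1 − 0.93333 ≈ 0.0667

0.0667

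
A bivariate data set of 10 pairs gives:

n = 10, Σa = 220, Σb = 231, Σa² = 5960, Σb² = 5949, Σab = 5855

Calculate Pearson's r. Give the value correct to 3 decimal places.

0.933

r = (nΣab − ΣaΣb) / √[(nΣa² − (Σa)²)(nΣb² − (Σb)²)]
Numerator: 10×5855 − 220×231 = 7730
Denominator: √[(59600 − 48400)(59490 − 53361)] = √[11200 × 6129] = 8285.2157
r = 7730 / 8285.2157 ≈ 0.933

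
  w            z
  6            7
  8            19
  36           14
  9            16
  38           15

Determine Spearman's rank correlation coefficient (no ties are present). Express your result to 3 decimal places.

0.100

Rank w: 1, 2, 4, 3, 5
Rank z: 1, 5, 2, 4, 3
d = rank(w) − rank(z): 0, -3, 2, -1, 2; Σd² = 18
ρ = 1 − 6Σd² / [n(n²−1)] = 1 − 6×18 / (5×24) = 1 − 108/120 ≈ 0.100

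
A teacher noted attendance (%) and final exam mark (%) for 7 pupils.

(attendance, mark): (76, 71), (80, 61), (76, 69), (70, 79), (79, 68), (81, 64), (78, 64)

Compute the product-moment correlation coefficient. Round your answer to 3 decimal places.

n = 7, Σx = 540, Σy = 476, Σx² = 41738, Σy² = 32580, Σxy = 36598
nΣxy − ΣxΣy = 256186 − 257040 = -854
nΣx² − (Σx)² = 292166 − 291600 = 566; nΣy² − (Σy)² = 228060 − 226576 = 1484
r = -854 / √(566 × 1484) = -854 / 916.4846 ≈ -0.932

-0.932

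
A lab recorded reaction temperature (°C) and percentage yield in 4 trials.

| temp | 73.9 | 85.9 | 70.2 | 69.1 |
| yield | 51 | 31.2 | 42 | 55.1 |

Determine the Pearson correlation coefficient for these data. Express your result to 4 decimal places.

n = 4, Σx = 299.1, Σy = 179.3, Σx² = 22542.87, Σy² = 8374.45, Σxy = 13204.79
nΣxy − ΣxΣy = 52819.16 − 53628.63 = -809.47
nΣx² − (Σx)² = 90171.48 − 89460.81 = 710.67; nΣy² − (Σy)² = 33497.8 − 32148.49 = 1349.31
r = -809.47 / √(710.67 × 1349.31) = -809.47 / 979.2416 ≈ -0.8266

-0.8266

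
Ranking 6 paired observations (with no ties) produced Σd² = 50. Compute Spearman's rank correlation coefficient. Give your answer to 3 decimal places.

-0.429

ρ = 1 − 6Σd² / [n(n²−1)] = 1 − 6×50 / (6×35)
  = 1 − 300/210 = 1 − 1.4286 ≈ -0.429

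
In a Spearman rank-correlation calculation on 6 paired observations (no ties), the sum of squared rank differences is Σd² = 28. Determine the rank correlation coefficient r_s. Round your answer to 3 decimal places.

ρ = 1 − 6Σd² / [n(n²−1)] = 1 − 6×28 / (6×35)
  = 1 − 168/210 = 1 − 0.8000 ≈ 0.200

0.200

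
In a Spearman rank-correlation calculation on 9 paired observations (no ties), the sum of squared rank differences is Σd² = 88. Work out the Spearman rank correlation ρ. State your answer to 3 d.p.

0.267

ρ = 1 − 6Σd² / [n(n²−1)] = 1 − 6×88 / (9×80)
  = 1 − 528/720 = 1 − 0.7333 ≈ 0.267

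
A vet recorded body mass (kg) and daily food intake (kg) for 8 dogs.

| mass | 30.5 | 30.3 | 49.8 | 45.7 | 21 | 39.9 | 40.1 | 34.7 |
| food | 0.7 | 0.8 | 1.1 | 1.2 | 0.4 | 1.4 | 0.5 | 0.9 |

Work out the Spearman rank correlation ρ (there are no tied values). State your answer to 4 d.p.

Rank mass: 3, 2, 8, 7, 1, 5, 6, 4
Rank food: 3, 4, 6, 7, 1, 8, 2, 5
d = rank(mass) − rank(food): 0, -2, 2, 0, 0, -3, 4, -1; Σd² = 34
ρ = 1 − 6Σd² / [n(n²−1)] = 1 − 6×34 / (8×63) = 1 − 204/504 ≈ 0.5952

0.5952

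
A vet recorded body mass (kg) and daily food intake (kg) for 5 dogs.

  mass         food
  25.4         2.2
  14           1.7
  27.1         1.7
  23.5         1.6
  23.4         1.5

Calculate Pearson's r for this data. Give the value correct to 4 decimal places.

0.2063

n = 5, Σx = 113.4, Σy = 8.7, Σx² = 2675.38, Σy² = 15.43, Σxy = 198.45
nΣxy − ΣxΣy = 992.25 − 986.58 = 5.67
nΣx² − (Σx)² = 13376.9 − 12859.56 = 517.34; nΣy² − (Σy)² = 77.15 − 75.69 = 1.46
r = 5.67 / √(517.34 × 1.46) = 5.67 / 27.4830 ≈ 0.2063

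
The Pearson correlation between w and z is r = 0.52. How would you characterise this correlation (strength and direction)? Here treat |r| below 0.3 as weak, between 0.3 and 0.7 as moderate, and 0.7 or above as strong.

moderate positive

r = 0.52 > 0 so the relationship is positive.
|r| = 0.52, which falls in the moderate range.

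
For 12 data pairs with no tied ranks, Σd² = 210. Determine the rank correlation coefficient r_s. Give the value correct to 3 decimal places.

ρ = 1 − 6Σd² / [n(n²−1)] = 1 − 6×210 / (12×143)
  = 1 − 1260/1716 = 1 − 0.7343 ≈ 0.266

0.266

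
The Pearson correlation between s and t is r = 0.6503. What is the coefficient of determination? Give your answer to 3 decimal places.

r² = (0.6503)² = 0.423

0.423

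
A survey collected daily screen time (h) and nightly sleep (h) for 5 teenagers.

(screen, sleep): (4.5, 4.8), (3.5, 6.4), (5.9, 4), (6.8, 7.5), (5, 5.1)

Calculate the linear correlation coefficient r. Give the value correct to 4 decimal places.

0.1715

n = 5, Σx = 25.7, Σy = 27.8, Σx² = 138.55, Σy² = 162.26, Σxy = 144.1
nΣxy − ΣxΣy = 720.5 − 714.46 = 6.04
nΣx² − (Σx)² = 692.75 − 660.49 = 32.26; nΣy² − (Σy)² = 811.3 − 772.84 = 38.46
r = 6.04 / √(32.26 × 38.46) = 6.04 / 35.2238 ≈ 0.1715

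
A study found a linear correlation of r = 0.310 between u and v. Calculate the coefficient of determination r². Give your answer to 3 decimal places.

r² = (0.310)² = 0.096

0.096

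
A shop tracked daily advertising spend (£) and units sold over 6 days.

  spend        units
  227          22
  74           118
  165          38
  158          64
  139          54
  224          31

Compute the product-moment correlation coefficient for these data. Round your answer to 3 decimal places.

-0.933

n = 6, Σx = 987, Σy = 327, Σx² = 178691, Σy² = 23825, Σxy = 44558
nΣxy − ΣxΣy = 267348 − 322749 = -55401
nΣx² − (Σx)² = 1072146 − 974169 = 97977; nΣy² − (Σy)² = 142950 − 106929 = 36021
r = -55401 / √(97977 × 36021) = -55401 / 59407.3187 ≈ -0.933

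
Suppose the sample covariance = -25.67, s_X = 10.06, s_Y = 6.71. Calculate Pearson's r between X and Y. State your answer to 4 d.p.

-0.3803

r = Cov(X,Y) / (s_X · s_Y) = -25.67 / (10.06 × 6.71)
  = -25.67 / 67.5026 ≈ -0.3803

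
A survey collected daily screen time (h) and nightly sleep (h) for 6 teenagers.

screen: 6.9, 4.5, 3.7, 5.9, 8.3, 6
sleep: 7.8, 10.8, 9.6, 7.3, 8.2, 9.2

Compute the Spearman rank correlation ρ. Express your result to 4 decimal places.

-0.5429

Rank screen: 5, 2, 1, 3, 6, 4
Rank sleep: 2, 6, 5, 1, 3, 4
d = rank(screen) − rank(sleep): 3, -4, -4, 2, 3, 0; Σd² = 54
ρ = 1 − 6Σd² / [n(n²−1)] = 1 − 6×54 / (6×35) = 1 − 324/210 ≈ -0.5429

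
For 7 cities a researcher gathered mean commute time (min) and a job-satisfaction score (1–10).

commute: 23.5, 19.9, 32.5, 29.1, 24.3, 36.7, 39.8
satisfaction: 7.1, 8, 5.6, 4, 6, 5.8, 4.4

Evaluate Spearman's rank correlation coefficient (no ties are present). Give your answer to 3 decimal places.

Rank commute: 2, 1, 5, 4, 3, 6, 7
Rank satisfaction: 6, 7, 3, 1, 5, 4, 2
d = rank(commute) − rank(satisfaction): -4, -6, 2, 3, -2, 2, 5; Σd² = 98
ρ = 1 − 6Σd² / [n(n²−1)] = 1 − 6×98 / (7×48) = 1 − 588/336 ≈ -0.750

-0.750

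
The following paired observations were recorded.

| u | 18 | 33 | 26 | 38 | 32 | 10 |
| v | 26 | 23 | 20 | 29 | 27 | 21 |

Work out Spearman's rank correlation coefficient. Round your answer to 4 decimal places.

0.6000

Rank u: 2, 5, 3, 6, 4, 1
Rank v: 4, 3, 1, 6, 5, 2
d = rank(u) − rank(v): -2, 2, 2, 0, -1, -1; Σd² = 14
ρ = 1 − 6Σd² / [n(n²−1)] = 1 − 6×14 / (6×35) = 1 − 84/210 ≈ 0.6000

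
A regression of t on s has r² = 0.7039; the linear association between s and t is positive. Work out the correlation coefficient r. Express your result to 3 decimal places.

0.839

|r| = √0.7039 = 0.839
The association is positive, so r = 0.839.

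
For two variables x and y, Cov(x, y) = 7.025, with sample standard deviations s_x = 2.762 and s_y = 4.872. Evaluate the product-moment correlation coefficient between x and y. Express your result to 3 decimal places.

r = Cov(x,y) / (s_x · s_y) = 7.025 / (2.762 × 4.872)
  = 7.025 / 13.4565 ≈ 0.522

0.522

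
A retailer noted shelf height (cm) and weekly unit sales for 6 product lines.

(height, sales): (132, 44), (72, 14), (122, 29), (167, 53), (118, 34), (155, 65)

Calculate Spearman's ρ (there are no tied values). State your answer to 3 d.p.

0.886

Rank height: 4, 1, 3, 6, 2, 5
Rank sales: 4, 1, 2, 5, 3, 6
d = rank(height) − rank(sales): 0, 0, 1, 1, -1, -1; Σd² = 4
ρ = 1 − 6Σd² / [n(n²−1)] = 1 − 6×4 / (6×35) = 1 − 24/210 ≈ 0.886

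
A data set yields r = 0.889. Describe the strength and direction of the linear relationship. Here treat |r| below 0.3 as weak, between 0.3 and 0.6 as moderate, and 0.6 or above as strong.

strong positive

r = 0.889 > 0 so the relationship is positive.
|r| = 0.889, which falls in the strong range.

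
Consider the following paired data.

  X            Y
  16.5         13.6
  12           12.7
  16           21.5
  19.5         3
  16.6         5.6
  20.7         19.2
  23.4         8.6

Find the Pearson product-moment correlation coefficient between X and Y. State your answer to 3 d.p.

-0.191

n = 7, ΣX = 124.7, ΣY = 84.2, ΣX² = 2304.11, ΣY² = 1291.46, ΣXY = 1470.94
nΣXY − ΣXΣY = 10296.58 − 10499.74 = -203.16
nΣX² − (ΣX)² = 16128.77 − 15550.09 = 578.68; nΣY² − (ΣY)² = 9040.22 − 7089.64 = 1950.58
r = -203.16 / √(578.68 × 1950.58) = -203.16 / 1062.4319 ≈ -0.191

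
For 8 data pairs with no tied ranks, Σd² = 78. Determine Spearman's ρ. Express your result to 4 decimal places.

ρ = 1 − 6Σd² / [n(n²−1)] = 1 − 6×78 / (8×63)
  = 1 − 468/504 = 1 − 0.92857 ≈ 0.0714

0.0714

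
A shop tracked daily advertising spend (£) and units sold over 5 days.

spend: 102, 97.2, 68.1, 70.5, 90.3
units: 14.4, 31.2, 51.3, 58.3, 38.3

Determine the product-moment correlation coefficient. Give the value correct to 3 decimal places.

-0.939

n = 5, Σx = 428.1, Σy = 193.5, Σx² = 37613.79, Σy² = 8678.27, Σxy = 15563.61
nΣxy − ΣxΣy = 77818.05 − 82837.35 = -5019.3
nΣx² − (Σx)² = 188068.95 − 183269.61 = 4799.34; nΣy² − (Σy)² = 43391.35 − 37442.25 = 5949.1
r = -5019.3 / √(4799.34 × 5949.1) = -5019.3 / 5343.3841 ≈ -0.939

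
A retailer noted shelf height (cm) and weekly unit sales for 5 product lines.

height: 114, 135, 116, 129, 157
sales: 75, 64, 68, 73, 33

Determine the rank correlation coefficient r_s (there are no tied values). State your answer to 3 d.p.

-0.900

Rank height: 1, 4, 2, 3, 5
Rank sales: 5, 2, 3, 4, 1
d = rank(height) − rank(sales): -4, 2, -1, -1, 4; Σd² = 38
ρ = 1 − 6Σd² / [n(n²−1)] = 1 − 6×38 / (5×24) = 1 − 228/120 ≈ -0.900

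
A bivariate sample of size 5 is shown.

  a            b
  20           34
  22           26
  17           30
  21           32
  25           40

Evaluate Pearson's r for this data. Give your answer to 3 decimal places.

n = 5, Σa = 105, Σb = 162, Σa² = 2239, Σb² = 5356, Σab = 3434
nΣab − ΣaΣb = 17170 − 17010 = 160
nΣa² − (Σa)² = 11195 − 11025 = 170; nΣb² − (Σb)² = 26780 − 26244 = 536
r = 160 / √(170 × 536) = 160 / 301.8609 ≈ 0.530

0.530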